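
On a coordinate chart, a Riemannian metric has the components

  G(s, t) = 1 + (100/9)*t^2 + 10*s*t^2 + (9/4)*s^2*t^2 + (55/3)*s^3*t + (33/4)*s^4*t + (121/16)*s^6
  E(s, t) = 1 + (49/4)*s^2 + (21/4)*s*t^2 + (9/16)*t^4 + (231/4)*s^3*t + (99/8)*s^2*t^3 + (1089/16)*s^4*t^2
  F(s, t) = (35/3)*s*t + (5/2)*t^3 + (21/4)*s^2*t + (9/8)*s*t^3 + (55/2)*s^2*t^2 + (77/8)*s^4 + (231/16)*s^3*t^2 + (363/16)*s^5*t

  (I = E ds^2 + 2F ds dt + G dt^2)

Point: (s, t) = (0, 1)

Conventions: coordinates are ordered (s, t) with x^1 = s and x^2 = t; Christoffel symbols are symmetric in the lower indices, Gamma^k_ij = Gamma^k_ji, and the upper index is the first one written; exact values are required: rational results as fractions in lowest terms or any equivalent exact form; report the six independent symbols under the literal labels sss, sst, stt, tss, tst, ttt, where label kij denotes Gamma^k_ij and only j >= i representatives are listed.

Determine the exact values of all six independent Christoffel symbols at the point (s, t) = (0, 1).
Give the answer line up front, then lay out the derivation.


Answer: Gamma_sss = 378/1825, Gamma_sst = 162/1825, Gamma_stt = 72/365, Gamma_tss = 336/365, Gamma_tst = 144/365, Gamma_ttt = 64/73

E = 25/16, F = 5/2, G = 109/9 at the point
E_s = 21/4, E_t = 9/4, F_s = 307/24, F_t = 15/2, G_s = 10, G_t = 200/9
EG - F^2 = 1825/144;  g^inv = (144/1825) * [[109/9, -5/2], [-5/2, 25/16]]
first-kind symbols [ij,l] = (1/2)(d_i g_jl + d_j g_il - d_l g_ij): [ss,s] = E_s/2 = 21/8, [ss,t] = F_s - E_t/2 = 35/3, [st,s] = E_t/2 = 9/8, [st,t] = G_s/2 = 5, [tt,s] = F_t - G_s/2 = 5/2, [tt,t] = G_t/2 = 100/9
Gamma^s_ij = (G*[ij,s] - F*[ij,t])/(EG - F^2), Gamma^t_ij = (E*[ij,t] - F*[ij,s])/(EG - F^2)


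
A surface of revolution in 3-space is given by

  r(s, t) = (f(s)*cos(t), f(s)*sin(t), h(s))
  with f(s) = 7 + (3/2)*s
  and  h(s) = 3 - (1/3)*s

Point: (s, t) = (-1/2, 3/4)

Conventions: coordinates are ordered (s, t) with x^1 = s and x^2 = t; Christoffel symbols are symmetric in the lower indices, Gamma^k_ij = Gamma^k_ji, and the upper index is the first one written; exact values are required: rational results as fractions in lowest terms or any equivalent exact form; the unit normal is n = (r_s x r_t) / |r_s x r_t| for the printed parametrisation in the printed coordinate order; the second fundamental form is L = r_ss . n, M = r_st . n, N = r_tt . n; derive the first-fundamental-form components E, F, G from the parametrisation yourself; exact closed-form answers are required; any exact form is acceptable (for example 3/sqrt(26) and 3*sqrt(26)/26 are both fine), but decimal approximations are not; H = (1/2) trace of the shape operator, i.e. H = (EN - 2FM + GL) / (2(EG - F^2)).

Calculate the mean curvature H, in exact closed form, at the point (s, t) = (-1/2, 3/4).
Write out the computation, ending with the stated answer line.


f = 25/4, f' = 3/2, f'' = 0, h' = -1/3, h'' = 0
E = 85/36, F = 0, G = 625/16; answer radicand W^2 = 85/36
unnormalised second-form numerators: l = 0, m = 0, n = -25/12; L = l/sqrt(85/36), and similarly M = m/sqrt(W^2), N = n/sqrt(W^2)
H = (E*n - 2*F*m + G*l) / (2*(EG - F^2)*sqrt(W^2)); E*n - 2*F*m + G*l = -2125/432, EG - F^2 = 53125/576, so H = (-2/75)/sqrt(85/36)

Answer: H = -4*sqrt(85)/2125


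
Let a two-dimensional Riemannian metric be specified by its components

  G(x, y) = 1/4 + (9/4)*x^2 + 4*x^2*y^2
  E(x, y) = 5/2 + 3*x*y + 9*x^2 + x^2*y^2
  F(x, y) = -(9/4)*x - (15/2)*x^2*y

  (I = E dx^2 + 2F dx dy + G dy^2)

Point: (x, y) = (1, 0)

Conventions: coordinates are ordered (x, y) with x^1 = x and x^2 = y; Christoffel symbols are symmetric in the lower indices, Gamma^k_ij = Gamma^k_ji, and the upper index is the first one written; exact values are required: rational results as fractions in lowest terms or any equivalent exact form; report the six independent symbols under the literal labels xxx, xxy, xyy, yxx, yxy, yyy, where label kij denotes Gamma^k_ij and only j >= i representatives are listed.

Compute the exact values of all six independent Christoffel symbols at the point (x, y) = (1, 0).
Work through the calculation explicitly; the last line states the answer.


E = 23/2, F = -9/4, G = 5/2 at the point
E_x = 18, E_y = 3, F_x = -9/4, F_y = -15/2, G_x = 9/2, G_y = 0
EG - F^2 = 379/16;  g^inv = (16/379) * [[5/2, 9/4], [9/4, 23/2]]
first-kind symbols [ij,l] = (1/2)(d_i g_jl + d_j g_il - d_l g_ij): [xx,x] = E_x/2 = 9, [xx,y] = F_x - E_y/2 = -15/4, [xy,x] = E_y/2 = 3/2, [xy,y] = G_x/2 = 9/4, [yy,x] = F_y - G_x/2 = -39/4, [yy,y] = G_y/2 = 0
Gamma^x_ij = (G*[ij,x] - F*[ij,y])/(EG - F^2), Gamma^y_ij = (E*[ij,y] - F*[ij,x])/(EG - F^2)

Answer: Gamma_xxx = 225/379, Gamma_xxy = 141/379, Gamma_xyy = -390/379, Gamma_yxx = -366/379, Gamma_yxy = 468/379, Gamma_yyy = -351/379


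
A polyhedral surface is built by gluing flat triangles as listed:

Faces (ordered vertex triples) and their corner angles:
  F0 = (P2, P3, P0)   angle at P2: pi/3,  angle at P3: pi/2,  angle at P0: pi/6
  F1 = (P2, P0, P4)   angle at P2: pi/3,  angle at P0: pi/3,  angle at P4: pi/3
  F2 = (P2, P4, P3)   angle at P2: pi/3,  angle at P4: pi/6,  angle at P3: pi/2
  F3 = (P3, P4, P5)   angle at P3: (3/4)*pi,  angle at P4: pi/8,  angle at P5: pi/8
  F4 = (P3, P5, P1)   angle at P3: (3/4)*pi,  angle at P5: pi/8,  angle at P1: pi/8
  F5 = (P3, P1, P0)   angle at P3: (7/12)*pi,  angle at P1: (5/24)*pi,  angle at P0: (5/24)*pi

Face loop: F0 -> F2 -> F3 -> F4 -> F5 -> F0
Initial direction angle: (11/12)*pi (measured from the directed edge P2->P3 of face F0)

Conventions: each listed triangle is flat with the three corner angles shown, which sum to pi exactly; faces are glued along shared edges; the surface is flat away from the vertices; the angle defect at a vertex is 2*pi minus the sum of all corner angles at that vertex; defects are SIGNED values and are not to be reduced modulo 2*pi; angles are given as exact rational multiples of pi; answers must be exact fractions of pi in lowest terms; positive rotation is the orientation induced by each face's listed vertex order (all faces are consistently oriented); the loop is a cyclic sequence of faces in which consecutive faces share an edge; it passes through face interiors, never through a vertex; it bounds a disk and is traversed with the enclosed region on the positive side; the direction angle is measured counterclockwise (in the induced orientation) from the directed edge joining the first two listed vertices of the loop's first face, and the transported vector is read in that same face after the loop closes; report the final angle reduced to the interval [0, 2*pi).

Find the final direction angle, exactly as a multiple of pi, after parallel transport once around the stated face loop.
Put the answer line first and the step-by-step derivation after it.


Answer: final direction angle = (11/6)*pi

enclosed vertex P3: corner angles sum to (37/12)*pi, defect = 2*pi - (37/12)*pi = (-13/12)*pi
final direction = starting direction + enclosed defect total, reduced mod 2*pi (induced orientation)
final angle = (11/12)*pi - (13/12)*pi = (11/6)*pi (mod 2*pi)


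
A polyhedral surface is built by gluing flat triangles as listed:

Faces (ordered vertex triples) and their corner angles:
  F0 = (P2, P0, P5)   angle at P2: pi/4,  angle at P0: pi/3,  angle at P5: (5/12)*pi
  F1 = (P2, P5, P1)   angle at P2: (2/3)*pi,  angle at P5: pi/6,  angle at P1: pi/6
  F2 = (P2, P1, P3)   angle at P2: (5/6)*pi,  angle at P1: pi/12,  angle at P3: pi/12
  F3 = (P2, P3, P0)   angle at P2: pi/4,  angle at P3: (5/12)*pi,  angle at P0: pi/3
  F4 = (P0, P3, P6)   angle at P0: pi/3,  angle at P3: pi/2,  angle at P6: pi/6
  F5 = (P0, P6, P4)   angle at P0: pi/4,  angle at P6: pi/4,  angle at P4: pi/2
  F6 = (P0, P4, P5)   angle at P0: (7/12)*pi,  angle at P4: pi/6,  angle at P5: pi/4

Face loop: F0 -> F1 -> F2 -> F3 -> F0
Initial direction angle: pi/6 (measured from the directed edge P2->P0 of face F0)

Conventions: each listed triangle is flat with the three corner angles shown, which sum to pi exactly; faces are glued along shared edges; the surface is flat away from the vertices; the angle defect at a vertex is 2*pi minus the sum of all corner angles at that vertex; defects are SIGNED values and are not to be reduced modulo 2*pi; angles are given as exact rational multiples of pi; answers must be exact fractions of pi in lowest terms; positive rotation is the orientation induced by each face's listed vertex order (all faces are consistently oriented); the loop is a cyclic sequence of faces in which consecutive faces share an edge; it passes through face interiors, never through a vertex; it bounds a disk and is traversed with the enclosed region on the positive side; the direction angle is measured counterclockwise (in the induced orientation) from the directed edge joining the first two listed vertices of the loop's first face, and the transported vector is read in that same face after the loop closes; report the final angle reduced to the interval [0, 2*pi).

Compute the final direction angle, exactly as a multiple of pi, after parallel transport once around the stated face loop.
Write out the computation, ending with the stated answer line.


enclosed vertex P2: corner angles sum to 2*pi, defect = 2*pi - 2*pi = 0
final direction = starting direction + enclosed defect total, reduced mod 2*pi (induced orientation)
final angle = pi/6 + 0 = pi/6 (mod 2*pi)

Answer: final direction angle = pi/6


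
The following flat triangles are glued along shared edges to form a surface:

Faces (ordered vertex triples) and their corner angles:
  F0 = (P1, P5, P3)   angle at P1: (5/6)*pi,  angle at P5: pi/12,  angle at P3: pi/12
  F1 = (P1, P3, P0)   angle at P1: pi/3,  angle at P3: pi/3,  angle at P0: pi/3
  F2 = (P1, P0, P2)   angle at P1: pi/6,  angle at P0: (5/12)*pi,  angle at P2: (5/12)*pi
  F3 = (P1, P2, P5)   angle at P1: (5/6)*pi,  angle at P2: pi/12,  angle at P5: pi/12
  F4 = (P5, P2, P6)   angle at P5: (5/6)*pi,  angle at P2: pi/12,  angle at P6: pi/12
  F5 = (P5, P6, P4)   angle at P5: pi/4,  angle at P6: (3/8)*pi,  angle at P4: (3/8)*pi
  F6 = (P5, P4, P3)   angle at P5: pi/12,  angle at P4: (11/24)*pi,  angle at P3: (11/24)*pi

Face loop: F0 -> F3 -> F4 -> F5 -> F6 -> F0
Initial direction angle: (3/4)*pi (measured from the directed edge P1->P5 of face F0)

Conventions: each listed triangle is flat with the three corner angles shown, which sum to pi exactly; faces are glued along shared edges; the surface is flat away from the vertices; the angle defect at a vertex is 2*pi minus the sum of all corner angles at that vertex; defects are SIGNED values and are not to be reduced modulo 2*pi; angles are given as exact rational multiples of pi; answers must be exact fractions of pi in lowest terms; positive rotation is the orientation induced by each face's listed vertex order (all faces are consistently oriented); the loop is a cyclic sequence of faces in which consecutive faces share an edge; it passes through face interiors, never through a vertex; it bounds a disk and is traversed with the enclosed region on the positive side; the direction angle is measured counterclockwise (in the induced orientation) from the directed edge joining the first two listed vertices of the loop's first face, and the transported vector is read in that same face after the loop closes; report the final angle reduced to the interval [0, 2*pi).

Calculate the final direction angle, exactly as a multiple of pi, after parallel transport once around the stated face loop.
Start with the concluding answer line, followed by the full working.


Answer: final direction angle = (17/12)*pi

enclosed vertex P5: corner angles sum to (4/3)*pi, defect = 2*pi - (4/3)*pi = (2/3)*pi
holonomy = initial angle + sum of enclosed defects (mod 2*pi), positive in the induced orientation
final angle = (3/4)*pi + (2/3)*pi = (17/12)*pi (mod 2*pi)


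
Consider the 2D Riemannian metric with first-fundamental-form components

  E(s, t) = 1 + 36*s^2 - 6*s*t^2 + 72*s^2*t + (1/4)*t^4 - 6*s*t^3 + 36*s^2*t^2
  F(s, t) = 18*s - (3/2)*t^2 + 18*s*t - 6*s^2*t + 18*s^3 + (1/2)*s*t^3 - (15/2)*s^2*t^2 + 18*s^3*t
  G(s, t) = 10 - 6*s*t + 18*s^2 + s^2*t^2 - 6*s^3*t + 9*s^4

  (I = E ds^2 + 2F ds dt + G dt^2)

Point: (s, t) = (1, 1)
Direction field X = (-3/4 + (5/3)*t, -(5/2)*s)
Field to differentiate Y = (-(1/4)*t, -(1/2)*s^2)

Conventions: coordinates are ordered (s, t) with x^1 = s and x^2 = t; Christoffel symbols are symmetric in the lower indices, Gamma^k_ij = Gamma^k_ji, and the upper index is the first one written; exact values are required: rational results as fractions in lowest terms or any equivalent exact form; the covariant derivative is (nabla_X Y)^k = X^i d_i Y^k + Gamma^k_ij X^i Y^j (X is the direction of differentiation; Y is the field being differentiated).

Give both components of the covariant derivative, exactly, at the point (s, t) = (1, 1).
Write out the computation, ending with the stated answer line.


E = 533/4, F = 115/2, G = 26 at the point
E_s = 276, E_t = 115, F_s = 235/2, F_t = 27/2, G_s = 50, G_t = -10
EG - F^2 = 633/4;  g^inv = (4/633) * [[26, -115/2], [-115/2, 533/4]]
first-kind symbols [ij,l] = (1/2)(d_i g_jl + d_j g_il - d_l g_ij): [ss,s] = E_s/2 = 138, [ss,t] = F_s - E_t/2 = 60, [st,s] = E_t/2 = 115/2, [st,t] = G_s/2 = 25, [tt,s] = F_t - G_s/2 = -23/2, [tt,t] = G_t/2 = -5
Gamma^s_ij = (G*[ij,s] - F*[ij,t])/(EG - F^2), Gamma^t_ij = (E*[ij,t] - F*[ij,s])/(EG - F^2)
Gamma_sss = 184/211, Gamma_sst = 230/633, Gamma_stt = -46/633, Gamma_tss = 80/211, Gamma_tst = 100/633, Gamma_ttt = -20/633
X = (11/12, -5/2), Y = (-1/4, -1/2) at the point

Answer: (nabla_X Y)^s = 5999/15192, (nabla_X Y)^t = -7723/7596


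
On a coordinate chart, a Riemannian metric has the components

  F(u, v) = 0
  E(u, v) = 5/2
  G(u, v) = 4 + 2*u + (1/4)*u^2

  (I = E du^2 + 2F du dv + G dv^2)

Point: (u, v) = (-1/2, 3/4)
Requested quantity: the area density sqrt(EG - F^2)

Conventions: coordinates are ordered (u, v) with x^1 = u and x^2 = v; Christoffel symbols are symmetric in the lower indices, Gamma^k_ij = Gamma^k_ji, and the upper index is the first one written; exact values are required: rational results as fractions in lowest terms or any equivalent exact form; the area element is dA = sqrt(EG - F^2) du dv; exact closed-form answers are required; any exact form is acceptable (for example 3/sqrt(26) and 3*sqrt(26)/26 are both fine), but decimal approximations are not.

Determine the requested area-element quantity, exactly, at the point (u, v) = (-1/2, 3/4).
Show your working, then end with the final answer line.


E = 5/2, F = 0, G = 49/16; EG - F^2 = 245/32

Answer: sqrt(EG - F^2) = 7*sqrt(10)/8


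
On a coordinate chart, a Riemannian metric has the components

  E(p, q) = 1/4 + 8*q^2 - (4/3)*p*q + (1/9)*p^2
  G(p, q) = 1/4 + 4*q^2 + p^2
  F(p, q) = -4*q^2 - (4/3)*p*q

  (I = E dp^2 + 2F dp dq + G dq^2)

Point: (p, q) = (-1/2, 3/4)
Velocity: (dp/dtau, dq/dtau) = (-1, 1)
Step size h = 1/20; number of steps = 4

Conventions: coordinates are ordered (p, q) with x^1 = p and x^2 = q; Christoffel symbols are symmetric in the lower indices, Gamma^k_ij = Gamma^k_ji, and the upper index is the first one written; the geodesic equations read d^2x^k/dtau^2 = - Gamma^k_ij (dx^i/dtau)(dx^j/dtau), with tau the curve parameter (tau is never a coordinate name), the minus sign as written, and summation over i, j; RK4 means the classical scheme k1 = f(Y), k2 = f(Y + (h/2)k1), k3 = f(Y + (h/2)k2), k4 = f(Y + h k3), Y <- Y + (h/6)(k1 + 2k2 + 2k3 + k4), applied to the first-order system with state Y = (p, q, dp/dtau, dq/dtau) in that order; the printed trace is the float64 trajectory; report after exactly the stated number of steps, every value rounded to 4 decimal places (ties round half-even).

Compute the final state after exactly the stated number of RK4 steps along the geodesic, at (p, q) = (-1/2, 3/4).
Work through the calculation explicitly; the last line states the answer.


f(Y) = (dp/dtau, dq/dtau, -Gamma^p_ij Y'^i Y'^j, -Gamma^q_ij Y'^i Y'^j) with the Gammas evaluated at the stage position; h = 0.050000; intermediate values shown to 6 dp
step 0: p = -0.5000, q = 0.7500, dp/dtau = -1.0000, dq/dtau = 1.0000
step 1:
  k1: at (p, q) = (-0.500000, 0.750000), (dp/dtau, dq/dtau) = (-1.000000, 1.000000); Gamma_ppp = -1.254093, Gamma_ppq = 1.444512, Gamma_pqq = -0.702244, Gamma_qpp = -3.464726, Gamma_qpq = 0.737417, Gamma_qqq = 0.644027; k1 = (-1.000000, 1.000000, 4.845361, 4.295533)
  k2: at (p, q) = (-0.525000, 0.775000), (dp/dtau, dq/dtau) = (-0.878866, 1.107388); Gamma_ppp = -1.212624, Gamma_ppq = 1.398031, Gamma_pqq = -0.675979, Gamma_qpp = -3.360107, Gamma_qpq = 0.708760, Gamma_qqq = 0.629303; k2 = (-0.878866, 1.107388, 4.486853, 3.203240)
  k3: at (p, q) = (-0.521972, 0.777685), (dp/dtau, dq/dtau) = (-0.887829, 1.080081); Gamma_ppp = -1.217748, Gamma_ppq = 1.397949, Gamma_pqq = -0.676453, Gamma_qpp = -3.363179, Gamma_qpq = 0.715007, Gamma_qqq = 0.625641; k3 = (-0.887829, 1.080081, 4.430073, 3.292414)
  k4: at (p, q) = (-0.544391, 0.804004), (dp/dtau, dq/dtau) = (-0.778496, 1.164621); Gamma_ppp = -1.182255, Gamma_ppq = 1.354946, Gamma_pqq = -0.652785, Gamma_qpp = -3.267493, Gamma_qpq = 0.692308, Gamma_qqq = 0.609529; k4 = (-0.778496, 1.164621, 4.058844, 2.408923)
  Y <- Y + (h/6)(k1 + 2k2 + 2k3 + k4): p = -0.5443, q = 0.8045, dp/dtau = -0.7772, dq/dtau = 1.1641
step 2:
  k1: at (p, q) = (-0.544266, 0.804496), (dp/dtau, dq/dtau) = (-0.777183, 1.164131); Gamma_ppp = -1.182461, Gamma_ppq = 1.354594, Gamma_pqq = -0.652641, Gamma_qpp = -3.267015, Gamma_qpq = 0.692726, Gamma_qqq = 0.609046; k1 = (-0.777183, 1.164131, 4.049801, 2.401418)
  k2: at (p, q) = (-0.563695, 0.833600), (dp/dtau, dq/dtau) = (-0.675938, 1.224167); Gamma_ppp = -1.153034, Gamma_ppq = 1.313783, Gamma_pqq = -0.630894, Gamma_qpp = -3.178249, Gamma_qpq = 0.676637, Gamma_qqq = 0.590346; k2 = (-0.675938, 1.224167, 3.646468, 1.687215)
  k3: at (p, q) = (-0.561164, 0.835100), (dp/dtau, dq/dtau) = (-0.686021, 1.206312); Gamma_ppp = -1.156785, Gamma_ppq = 1.314369, Gamma_pqq = -0.631533, Gamma_qpp = -3.181573, Gamma_qpq = 0.680909, Gamma_qqq = 0.588259; k3 = (-0.686021, 1.206312, 3.638837, 1.768280)
  k4: at (p, q) = (-0.578567, 0.864812), (dp/dtau, dq/dtau) = (-0.595241, 1.252545); Gamma_ppp = -1.131012, Gamma_ppq = 1.276675, Gamma_pqq = -0.611814, Gamma_qpp = -3.099899, Gamma_qpq = 0.668006, Gamma_qqq = 0.569607; k4 = (-0.595241, 1.252545, 3.264279, 1.200777)
  Y <- Y + (h/6)(k1 + 2k2 + 2k3 + k4): p = -0.5784, q = 0.8651, dp/dtau = -0.5948, dq/dtau = 1.2517
step 3:
  k1: at (p, q) = (-0.578402, 0.865143), (dp/dtau, dq/dtau) = (-0.594810, 1.251741); Gamma_ppp = -1.131235, Gamma_ppq = 1.276520, Gamma_pqq = -0.611765, Gamma_qpp = -3.099760, Gamma_qpq = 0.668354, Gamma_qqq = 0.569294; k1 = (-0.594810, 1.251741, 3.259642, 1.199937)
  k2: at (p, q) = (-0.593272, 0.896437), (dp/dtau, dq/dtau) = (-0.513319, 1.281740); Gamma_ppp = -1.109507, Gamma_ppq = 1.241278, Gamma_pqq = -0.593751, Gamma_qpp = -3.024314, Gamma_qpq = 0.659393, Gamma_qqq = 0.549798; k2 = (-0.513319, 1.281740, 2.901176, 0.761342)
  k3: at (p, q) = (-0.591235, 0.897187), (dp/dtau, dq/dtau) = (-0.522281, 1.270775); Gamma_ppp = -1.112206, Gamma_ppq = 1.242077, Gamma_pqq = -0.594368, Gamma_qpp = -3.027315, Gamma_qpq = 0.662288, Gamma_qqq = 0.548627; k3 = (-0.522281, 1.270775, 2.911947, 0.818945)
  k4: at (p, q) = (-0.604516, 0.928682), (dp/dtau, dq/dtau) = (-0.449213, 1.292689); Gamma_ppp = -1.092738, Gamma_ppq = 1.209473, Gamma_pqq = -0.577909, Gamma_qpp = -2.957385, Gamma_qpq = 0.654965, Gamma_qqq = 0.529770; k4 = (-0.449213, 1.292689, 2.590881, 0.472175)
  Y <- Y + (h/6)(k1 + 2k2 + 2k3 + k4): p = -0.6044, q = 0.9289, dp/dtau = -0.4492, dq/dtau = 1.2920
step 4:
  k1: at (p, q) = (-0.604362, 0.928889), (dp/dtau, dq/dtau) = (-0.449171, 1.292014); Gamma_ppp = -1.092920, Gamma_ppq = 1.209421, Gamma_pqq = -0.577902, Gamma_qpp = -2.957393, Gamma_qpq = 0.655215, Gamma_qqq = 0.529580; k1 = (-0.449171, 1.292014, 2.588932, 0.473127)
  k2: at (p, q) = (-0.615591, 0.961189), (dp/dtau, dq/dtau) = (-0.384447, 1.303842); Gamma_ppp = -1.076127, Gamma_ppq = 1.179127, Gamma_pqq = -0.562854, Gamma_qpp = -2.892680, Gamma_qpq = 0.650173, Gamma_qqq = 0.510756; k2 = (-0.384447, 1.303842, 2.298001, 0.211059)
  k3: at (p, q) = (-0.613973, 0.961485), (dp/dtau, dq/dtau) = (-0.391721, 1.297290); Gamma_ppp = -1.078085, Gamma_ppq = 1.179931, Gamma_pqq = -0.563391, Gamma_qpp = -2.895218, Gamma_qpq = 0.652164, Gamma_qqq = 0.510101; k3 = (-0.391721, 1.297290, 2.312816, 0.248605)
  k4: at (p, q) = (-0.623948, 0.993753), (dp/dtau, dq/dtau) = (-0.333530, 1.304444); Gamma_ppp = -1.062735, Gamma_ppq = 1.151815, Gamma_pqq = -0.549541, Gamma_qpp = -2.834821, Gamma_qpq = 0.647933, Gamma_qqq = 0.492113; k4 = (-0.333530, 1.304444, 2.055549, 0.041779)
  Y <- Y + (h/6)(k1 + 2k2 + 2k3 + k4): p = -0.6238, q = 0.9939, dp/dtau = -0.3336, dq/dtau = 1.3040

Answer: p = -0.6238, q = 0.9939, dp/dtau = -0.3336, dq/dtau = 1.3040


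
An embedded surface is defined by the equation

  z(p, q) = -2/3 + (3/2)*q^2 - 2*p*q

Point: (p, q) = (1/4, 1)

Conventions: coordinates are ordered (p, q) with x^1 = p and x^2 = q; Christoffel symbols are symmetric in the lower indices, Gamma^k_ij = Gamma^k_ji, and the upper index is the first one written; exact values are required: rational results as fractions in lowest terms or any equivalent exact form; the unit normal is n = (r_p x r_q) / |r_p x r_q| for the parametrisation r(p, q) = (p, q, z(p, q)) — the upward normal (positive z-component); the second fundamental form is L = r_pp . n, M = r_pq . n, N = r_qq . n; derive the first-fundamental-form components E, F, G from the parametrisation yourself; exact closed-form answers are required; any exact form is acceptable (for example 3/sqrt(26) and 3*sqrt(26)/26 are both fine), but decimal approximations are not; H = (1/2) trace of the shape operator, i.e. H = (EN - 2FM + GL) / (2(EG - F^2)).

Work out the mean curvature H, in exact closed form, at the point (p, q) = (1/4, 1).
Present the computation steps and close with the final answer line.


z_p = -2, z_q = 5/2, z_pp = 0, z_pq = -2, z_qq = 3
E = 5, F = -5, G = 29/4; answer radicand W^2 = 45/4
unnormalised second-form numerators: l = 0, m = -2, n = 3; L = l/sqrt(45/4), and similarly M = m/sqrt(W^2), N = n/sqrt(W^2)
H = (E*n - 2*F*m + G*l) / (2*(EG - F^2)*sqrt(W^2)); E*n - 2*F*m + G*l = -5, EG - F^2 = 45/4, so H = (-2/9)/sqrt(45/4)

Answer: H = -4*sqrt(5)/135


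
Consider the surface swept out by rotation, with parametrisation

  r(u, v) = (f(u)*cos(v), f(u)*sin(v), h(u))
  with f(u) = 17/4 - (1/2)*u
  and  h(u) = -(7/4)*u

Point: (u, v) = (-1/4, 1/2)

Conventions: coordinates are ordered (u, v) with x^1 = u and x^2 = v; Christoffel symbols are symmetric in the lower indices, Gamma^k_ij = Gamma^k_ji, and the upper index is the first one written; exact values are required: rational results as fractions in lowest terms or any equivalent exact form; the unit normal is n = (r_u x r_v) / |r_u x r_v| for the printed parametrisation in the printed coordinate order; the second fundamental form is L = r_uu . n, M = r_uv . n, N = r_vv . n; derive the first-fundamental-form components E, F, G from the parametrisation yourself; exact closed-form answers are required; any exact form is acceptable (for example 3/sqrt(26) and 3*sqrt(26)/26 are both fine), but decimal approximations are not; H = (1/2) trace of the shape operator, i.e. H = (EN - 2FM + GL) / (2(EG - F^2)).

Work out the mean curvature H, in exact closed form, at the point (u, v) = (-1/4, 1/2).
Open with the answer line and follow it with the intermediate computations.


Answer: H = -4*sqrt(53)/265

f = 35/8, f' = -1/2, f'' = 0, h' = -7/4, h'' = 0
E = 53/16, F = 0, G = 1225/64; answer radicand W^2 = 53/16
unnormalised second-form numerators: l = 0, m = 0, n = -245/32; L = l/sqrt(53/16), and similarly M = m/sqrt(W^2), N = n/sqrt(W^2)
H = (E*n - 2*F*m + G*l) / (2*(EG - F^2)*sqrt(W^2)); E*n - 2*F*m + G*l = -12985/512, EG - F^2 = 64925/1024, so H = (-1/5)/sqrt(53/16)


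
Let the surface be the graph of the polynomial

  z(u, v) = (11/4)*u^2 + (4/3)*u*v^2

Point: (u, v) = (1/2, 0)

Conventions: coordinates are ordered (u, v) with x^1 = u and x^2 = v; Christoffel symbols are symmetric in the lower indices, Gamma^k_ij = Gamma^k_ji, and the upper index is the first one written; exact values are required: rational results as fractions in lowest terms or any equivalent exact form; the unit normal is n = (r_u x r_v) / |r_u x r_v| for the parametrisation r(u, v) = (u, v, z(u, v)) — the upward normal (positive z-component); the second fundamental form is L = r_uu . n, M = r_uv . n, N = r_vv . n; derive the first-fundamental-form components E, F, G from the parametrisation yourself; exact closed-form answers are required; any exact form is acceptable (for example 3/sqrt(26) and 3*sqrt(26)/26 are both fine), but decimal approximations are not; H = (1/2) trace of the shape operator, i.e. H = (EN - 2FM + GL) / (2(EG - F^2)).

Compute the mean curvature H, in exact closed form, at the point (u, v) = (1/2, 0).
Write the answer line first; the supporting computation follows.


Answer: H = 1624*sqrt(137)/56307

z_u = 11/4, z_v = 0, z_uu = 11/2, z_uv = 0, z_vv = 4/3
E = 137/16, F = 0, G = 1; answer radicand W^2 = 137/16
unnormalised second-form numerators: l = 11/2, m = 0, n = 4/3; L = l/sqrt(137/16), and similarly M = m/sqrt(W^2), N = n/sqrt(W^2)
H = (E*n - 2*F*m + G*l) / (2*(EG - F^2)*sqrt(W^2)); E*n - 2*F*m + G*l = 203/12, EG - F^2 = 137/16, so H = (406/411)/sqrt(137/16)


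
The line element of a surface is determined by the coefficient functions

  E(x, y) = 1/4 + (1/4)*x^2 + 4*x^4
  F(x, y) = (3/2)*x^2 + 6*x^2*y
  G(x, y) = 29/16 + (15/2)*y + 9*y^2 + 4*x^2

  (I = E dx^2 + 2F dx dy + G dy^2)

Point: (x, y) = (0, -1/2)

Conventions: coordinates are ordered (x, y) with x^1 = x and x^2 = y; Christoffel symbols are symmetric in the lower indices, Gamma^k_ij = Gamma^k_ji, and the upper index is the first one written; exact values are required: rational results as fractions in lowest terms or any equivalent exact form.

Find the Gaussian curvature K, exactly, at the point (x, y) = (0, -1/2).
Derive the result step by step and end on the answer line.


E = 1/4, F = 0, G = 5/16, EG - F^2 = 5/64 at the point
E_x = 0, E_y = 0, F_x = 0, F_y = 0, G_x = 0, G_y = -3/2
E_yy = 0, F_xy = 0, G_xx = 8
Compute both Brioschi determinants and normalise by (EG - F^2)^2.
M1 = [[-E_yy/2 + F_xy - G_xx/2, E_x/2, F_x - E_y/2], [F_y - G_x/2, E, F], [G_y/2, F, G]] = [[-4, 0, 0], [0, 1/4, 0], [-3/4, 0, 5/16]]; det M1 = -5/16
M2 = [[0, E_y/2, G_x/2], [E_y/2, E, F], [G_x/2, F, G]] = [[0, 0, 0], [0, 1/4, 0], [0, 0, 5/16]]; det M2 = 0
det M1 - det M2 = -5/16; K = -5/16 / (5/64)^2 = -256/5

Answer: K = -256/5


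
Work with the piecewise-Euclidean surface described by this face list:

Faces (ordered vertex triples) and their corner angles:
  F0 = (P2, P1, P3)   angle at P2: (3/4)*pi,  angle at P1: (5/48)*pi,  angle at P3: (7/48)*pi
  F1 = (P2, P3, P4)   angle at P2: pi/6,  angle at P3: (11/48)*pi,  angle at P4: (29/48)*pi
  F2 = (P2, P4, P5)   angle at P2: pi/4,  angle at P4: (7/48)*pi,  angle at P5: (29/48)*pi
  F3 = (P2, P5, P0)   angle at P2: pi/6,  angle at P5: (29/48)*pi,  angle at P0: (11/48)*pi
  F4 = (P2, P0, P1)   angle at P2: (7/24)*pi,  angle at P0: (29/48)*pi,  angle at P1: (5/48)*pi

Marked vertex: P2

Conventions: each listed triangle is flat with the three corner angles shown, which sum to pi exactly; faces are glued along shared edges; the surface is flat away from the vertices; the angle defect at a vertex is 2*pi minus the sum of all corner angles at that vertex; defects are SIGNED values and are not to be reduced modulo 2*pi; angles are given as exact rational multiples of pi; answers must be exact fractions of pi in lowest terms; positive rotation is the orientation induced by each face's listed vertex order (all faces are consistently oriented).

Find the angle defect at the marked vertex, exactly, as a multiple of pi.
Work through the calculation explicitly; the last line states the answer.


Sum of corner angles at P2: (13/8)*pi
defect = 2*pi - (13/8)*pi

Answer: defect(P2) = (3/8)*pi


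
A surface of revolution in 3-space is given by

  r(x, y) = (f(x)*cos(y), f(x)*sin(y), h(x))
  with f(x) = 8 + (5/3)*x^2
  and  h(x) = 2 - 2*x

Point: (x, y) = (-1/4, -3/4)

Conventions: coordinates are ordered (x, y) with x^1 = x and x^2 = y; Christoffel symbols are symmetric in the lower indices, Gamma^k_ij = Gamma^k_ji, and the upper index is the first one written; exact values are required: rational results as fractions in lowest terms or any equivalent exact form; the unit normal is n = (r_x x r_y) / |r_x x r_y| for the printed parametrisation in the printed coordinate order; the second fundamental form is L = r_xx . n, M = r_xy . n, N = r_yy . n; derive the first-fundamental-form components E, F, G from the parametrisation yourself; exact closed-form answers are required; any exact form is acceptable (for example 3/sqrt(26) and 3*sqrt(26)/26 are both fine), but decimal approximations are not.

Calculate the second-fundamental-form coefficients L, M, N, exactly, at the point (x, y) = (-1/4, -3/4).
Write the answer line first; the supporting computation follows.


Answer: L = 40/13, M = 0, N = -389/52

f = 389/48, f' = -5/6, f'' = 10/3, h' = -2, h'' = 0
E = 169/36, F = 0, G = 151321/2304; answer radicand W^2 = 169/36
unnormalised second-form numerators: l = 20/3, m = 0, n = -389/24; L = l/sqrt(169/36), and similarly M = m/sqrt(W^2), N = n/sqrt(W^2)


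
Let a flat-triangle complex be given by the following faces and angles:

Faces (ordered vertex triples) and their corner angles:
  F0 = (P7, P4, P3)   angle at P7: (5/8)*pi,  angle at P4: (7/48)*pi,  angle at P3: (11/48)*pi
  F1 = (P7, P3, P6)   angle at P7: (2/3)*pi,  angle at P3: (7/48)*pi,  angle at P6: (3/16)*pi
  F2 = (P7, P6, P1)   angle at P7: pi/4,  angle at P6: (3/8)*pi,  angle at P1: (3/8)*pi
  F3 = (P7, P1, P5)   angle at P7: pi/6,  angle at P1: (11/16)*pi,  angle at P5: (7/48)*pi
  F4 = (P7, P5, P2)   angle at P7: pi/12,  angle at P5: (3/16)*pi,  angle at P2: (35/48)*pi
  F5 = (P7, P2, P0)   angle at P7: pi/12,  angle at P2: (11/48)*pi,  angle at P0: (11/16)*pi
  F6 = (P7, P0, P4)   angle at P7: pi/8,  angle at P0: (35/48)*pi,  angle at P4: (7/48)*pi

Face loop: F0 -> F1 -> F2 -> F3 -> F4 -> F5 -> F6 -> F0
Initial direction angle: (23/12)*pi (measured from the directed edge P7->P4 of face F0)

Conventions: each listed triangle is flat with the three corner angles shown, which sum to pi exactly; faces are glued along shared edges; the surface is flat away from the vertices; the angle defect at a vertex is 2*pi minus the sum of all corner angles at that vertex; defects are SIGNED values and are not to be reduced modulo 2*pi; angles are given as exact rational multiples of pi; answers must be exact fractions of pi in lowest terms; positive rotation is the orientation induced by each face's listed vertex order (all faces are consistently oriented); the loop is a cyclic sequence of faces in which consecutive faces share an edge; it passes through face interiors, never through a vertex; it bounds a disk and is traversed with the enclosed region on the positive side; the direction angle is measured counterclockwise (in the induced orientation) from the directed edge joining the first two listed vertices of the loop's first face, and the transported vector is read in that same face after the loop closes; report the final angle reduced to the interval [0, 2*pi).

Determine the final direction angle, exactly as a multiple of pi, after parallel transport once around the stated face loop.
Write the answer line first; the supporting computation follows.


Answer: final direction angle = (23/12)*pi

enclosed vertex P7: corner angles sum to 2*pi, defect = 2*pi - 2*pi = 0
transport around the loop rotates by the sum of enclosed defects; add to the initial angle mod 2*pi
final angle = (23/12)*pi + 0 = (23/12)*pi (mod 2*pi)


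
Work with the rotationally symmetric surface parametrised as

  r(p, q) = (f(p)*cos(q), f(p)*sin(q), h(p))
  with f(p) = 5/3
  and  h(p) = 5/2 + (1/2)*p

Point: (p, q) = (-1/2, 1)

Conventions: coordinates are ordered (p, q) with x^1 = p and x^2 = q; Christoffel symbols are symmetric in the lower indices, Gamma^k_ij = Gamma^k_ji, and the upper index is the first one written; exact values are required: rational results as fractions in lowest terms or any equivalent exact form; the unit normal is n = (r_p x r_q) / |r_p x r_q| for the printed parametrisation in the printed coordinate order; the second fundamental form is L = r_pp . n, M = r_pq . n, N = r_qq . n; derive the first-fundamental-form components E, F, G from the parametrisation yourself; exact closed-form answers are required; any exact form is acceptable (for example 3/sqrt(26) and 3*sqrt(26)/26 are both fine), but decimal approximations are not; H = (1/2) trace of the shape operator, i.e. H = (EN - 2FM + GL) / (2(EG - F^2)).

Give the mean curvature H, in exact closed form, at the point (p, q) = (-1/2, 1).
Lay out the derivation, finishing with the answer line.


f = 5/3, f' = 0, f'' = 0, h' = 1/2, h'' = 0
E = 1/4, F = 0, G = 25/9; answer radicand W^2 = 1/4
unnormalised second-form numerators: l = 0, m = 0, n = 5/6; L = l/sqrt(1/4), and similarly M = m/sqrt(W^2), N = n/sqrt(W^2)
H = (E*n - 2*F*m + G*l) / (2*(EG - F^2)*sqrt(W^2)); E*n - 2*F*m + G*l = 5/24, EG - F^2 = 25/36, so H = (3/20)/sqrt(1/4)

Answer: H = 3/10


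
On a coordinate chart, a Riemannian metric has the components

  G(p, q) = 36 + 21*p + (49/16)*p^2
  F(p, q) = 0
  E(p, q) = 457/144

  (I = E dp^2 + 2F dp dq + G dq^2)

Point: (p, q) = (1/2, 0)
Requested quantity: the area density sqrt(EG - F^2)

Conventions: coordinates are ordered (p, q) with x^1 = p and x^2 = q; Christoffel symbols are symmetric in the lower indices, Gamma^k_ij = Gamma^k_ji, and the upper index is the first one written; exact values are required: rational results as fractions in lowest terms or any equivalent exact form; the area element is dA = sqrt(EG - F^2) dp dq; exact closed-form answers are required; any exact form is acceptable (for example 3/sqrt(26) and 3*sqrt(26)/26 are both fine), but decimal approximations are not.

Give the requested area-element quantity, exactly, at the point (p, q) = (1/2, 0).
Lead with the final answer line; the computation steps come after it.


Answer: sqrt(EG - F^2) = 55*sqrt(457)/96

E = 457/144, F = 0, G = 3025/64; EG - F^2 = 1382425/9216


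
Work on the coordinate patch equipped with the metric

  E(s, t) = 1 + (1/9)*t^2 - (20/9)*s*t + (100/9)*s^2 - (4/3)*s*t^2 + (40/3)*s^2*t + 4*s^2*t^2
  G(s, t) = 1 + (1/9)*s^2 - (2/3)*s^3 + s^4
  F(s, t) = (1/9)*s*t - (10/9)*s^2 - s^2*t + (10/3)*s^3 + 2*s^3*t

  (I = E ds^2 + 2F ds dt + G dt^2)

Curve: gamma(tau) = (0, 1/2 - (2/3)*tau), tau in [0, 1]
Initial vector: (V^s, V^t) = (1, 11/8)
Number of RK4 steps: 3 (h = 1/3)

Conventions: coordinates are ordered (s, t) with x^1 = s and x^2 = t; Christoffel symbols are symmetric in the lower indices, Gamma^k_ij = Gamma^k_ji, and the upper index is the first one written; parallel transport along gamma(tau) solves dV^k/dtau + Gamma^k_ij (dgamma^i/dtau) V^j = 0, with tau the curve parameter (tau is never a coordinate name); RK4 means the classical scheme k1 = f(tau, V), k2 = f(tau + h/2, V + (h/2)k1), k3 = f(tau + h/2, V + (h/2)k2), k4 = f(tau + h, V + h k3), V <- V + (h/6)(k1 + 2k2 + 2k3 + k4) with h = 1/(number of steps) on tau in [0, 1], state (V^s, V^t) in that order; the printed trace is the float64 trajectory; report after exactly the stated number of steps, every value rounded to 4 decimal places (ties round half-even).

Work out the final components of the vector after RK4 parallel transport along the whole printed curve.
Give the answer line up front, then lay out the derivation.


Answer: V^s = 1.0122, V^t = 1.3750

gamma'(tau) = (0, -2/3); f(tau, V)^k = -Gamma^k_ij(gamma(tau)) gamma'^i(tau) V^j; h = 1/3; intermediate values shown to 6 dp
curve data and Christoffel symbols at the stage parameters:
  tau = 0.000000: gamma = (0.000000, 0.500000), gamma' = (0.000000, -0.666667); Gamma_sss = -0.702703, Gamma_sst = 0.054054, Gamma_stt = 0.000000, Gamma_tss = 0.000000, Gamma_tst = 0.000000, Gamma_ttt = 0.000000
  tau = 0.166667: gamma = (0.000000, 0.388889), gamma' = (0.000000, -0.666667); Gamma_sss = -0.524115, Gamma_sst = 0.042496, Gamma_stt = 0.000000, Gamma_tss = 0.000000, Gamma_tst = 0.000000, Gamma_ttt = 0.000000
  tau = 0.333333: gamma = (0.000000, 0.277778), gamma' = (0.000000, -0.666667); Gamma_sss = -0.357021, Gamma_sst = 0.030602, Gamma_stt = 0.000000, Gamma_tss = 0.000000, Gamma_tst = 0.000000, Gamma_ttt = 0.000000
  tau = 0.500000: gamma = (0.000000, 0.166667), gamma' = (0.000000, -0.666667); Gamma_sss = -0.203077, Gamma_sst = 0.018462, Gamma_stt = 0.000000, Gamma_tss = 0.000000, Gamma_tst = 0.000000, Gamma_ttt = 0.000000
  tau = 0.666667: gamma = (0.000000, 0.055556), gamma' = (0.000000, -0.666667); Gamma_sss = -0.063764, Gamma_sst = 0.006171, Gamma_stt = 0.000000, Gamma_tss = 0.000000, Gamma_tst = 0.000000, Gamma_ttt = 0.000000
  tau = 0.833333: gamma = (0.000000, -0.055556), gamma' = (0.000000, -0.666667); Gamma_sss = 0.059650, Gamma_sst = -0.006171, Gamma_stt = 0.000000, Gamma_tss = 0.000000, Gamma_tst = 0.000000, Gamma_ttt = 0.000000
  tau = 1.000000: gamma = (0.000000, -0.166667), gamma' = (0.000000, -0.666667); Gamma_sss = 0.166154, Gamma_sst = -0.018462, Gamma_stt = 0.000000, Gamma_tss = 0.000000, Gamma_tst = 0.000000, Gamma_ttt = 0.000000
step 0: V^s = 1.0000, V^t = 1.3750
step 1: k1 = (0.036036, 0.000000), k2 = (0.028501, 0.000000), k3 = (0.028465, 0.000000), k4 = (0.020595, 0.000000); V <- V + (h/6)(k1 + 2k2 + 2k3 + k4): V^s = 1.0095, V^t = 1.3750
step 2: k1 = (0.020595, 0.000000), k2 = (0.012467, 0.000000), k3 = (0.012450, 0.000000), k4 = (0.004170, 0.000000); V <- V + (h/6)(k1 + 2k2 + 2k3 + k4): V^s = 1.0136, V^t = 1.3750
step 3: k1 = (0.004170, 0.000000), k2 = (-0.004173, 0.000000), k3 = (-0.004167, 0.000000), k4 = (-0.012458, 0.000000); V <- V + (h/6)(k1 + 2k2 + 2k3 + k4): V^s = 1.0122, V^t = 1.3750


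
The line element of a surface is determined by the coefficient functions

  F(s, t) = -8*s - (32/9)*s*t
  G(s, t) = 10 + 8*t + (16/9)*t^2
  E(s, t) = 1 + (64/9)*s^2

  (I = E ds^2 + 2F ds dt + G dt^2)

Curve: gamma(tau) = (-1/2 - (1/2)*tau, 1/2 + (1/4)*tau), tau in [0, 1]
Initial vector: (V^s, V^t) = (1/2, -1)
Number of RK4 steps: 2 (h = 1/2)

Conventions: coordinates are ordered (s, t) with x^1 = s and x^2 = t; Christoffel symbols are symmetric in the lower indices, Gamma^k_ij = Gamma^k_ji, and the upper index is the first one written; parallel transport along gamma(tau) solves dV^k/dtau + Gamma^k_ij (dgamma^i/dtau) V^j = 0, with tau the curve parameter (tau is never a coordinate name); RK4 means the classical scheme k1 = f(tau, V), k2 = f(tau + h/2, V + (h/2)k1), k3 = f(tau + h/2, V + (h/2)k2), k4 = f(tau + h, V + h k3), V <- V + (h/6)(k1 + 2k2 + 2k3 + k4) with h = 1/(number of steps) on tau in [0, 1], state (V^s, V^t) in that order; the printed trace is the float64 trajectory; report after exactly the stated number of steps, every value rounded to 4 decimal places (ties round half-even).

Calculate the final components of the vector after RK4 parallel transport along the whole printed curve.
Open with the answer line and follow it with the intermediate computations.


Answer: V^s = 0.4699, V^t = -1.0594

gamma'(tau) = (-1/2, 1/4); f(tau, V)^k = -Gamma^k_ij(gamma(tau)) gamma'^i(tau) V^j; h = 1/2; intermediate values shown to 6 dp
curve data and Christoffel symbols at the stage parameters:
  tau = 0.000000: gamma = (-0.500000, 0.500000), gamma' = (-0.500000, 0.250000); Gamma_sss = -0.219178, Gamma_sst = 0.000000, Gamma_stt = 0.109589, Gamma_tss = -0.602740, Gamma_tst = 0.000000, Gamma_ttt = 0.301370
  tau = 0.250000: gamma = (-0.625000, 0.562500), gamma' = (-0.500000, 0.250000); Gamma_sss = -0.249124, Gamma_sst = 0.000000, Gamma_stt = 0.124562, Gamma_tss = -0.560529, Gamma_tst = 0.000000, Gamma_ttt = 0.280265
  tau = 0.500000: gamma = (-0.750000, 0.625000), gamma' = (-0.500000, 0.250000); Gamma_sss = -0.270804, Gamma_sst = 0.000000, Gamma_stt = 0.135402, Gamma_tss = -0.519041, Gamma_tst = 0.000000, Gamma_ttt = 0.259520
  tau = 0.750000: gamma = (-0.875000, 0.687500), gamma' = (-0.500000, 0.250000); Gamma_sss = -0.285623, Gamma_sst = 0.000000, Gamma_stt = 0.142812, Gamma_tss = -0.479439, Gamma_tst = 0.000000, Gamma_ttt = 0.239719
  tau = 1.000000: gamma = (-1.000000, 0.750000), gamma' = (-0.500000, 0.250000); Gamma_sss = -0.294931, Gamma_sst = 0.000000, Gamma_stt = 0.147465, Gamma_tss = -0.442396, Gamma_tst = 0.000000, Gamma_ttt = 0.221198
step 0: V^s = 0.5000, V^t = -1.0000
step 1: k1 = (-0.027397, -0.075342), k2 = (-0.029701, -0.066827), k3 = (-0.029695, -0.066815), k4 = (-0.030709, -0.058859); V <- V + (h/6)(k1 + 2k2 + 2k3 + k4): V^s = 0.4853, V^t = -1.0335
step 2: k1 = (-0.030722, -0.058884), k2 = (-0.030781, -0.051668), k3 = (-0.030843, -0.051772), k4 = (-0.030231, -0.045346); V <- V + (h/6)(k1 + 2k2 + 2k3 + k4): V^s = 0.4699, V^t = -1.0594
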